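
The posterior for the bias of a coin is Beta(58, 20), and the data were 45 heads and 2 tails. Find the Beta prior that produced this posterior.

Beta(13, 18)

Under Beta–binomial conjugacy the posterior parameters are (α+s, β+f).
Subtract the data counts: 58−45=13, 20−2=18.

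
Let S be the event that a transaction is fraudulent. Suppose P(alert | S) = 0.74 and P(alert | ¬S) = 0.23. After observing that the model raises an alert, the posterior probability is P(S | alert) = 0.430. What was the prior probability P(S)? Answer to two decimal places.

Bayes' rule in odds form gives O(S|E) = O(S)·[P(E|S)/P(E|¬S)], hence O(S) = O(S|E)/LR.
Posterior odds = 0.430/(1−0.430) = 0.7544. LR = 0.74/0.23 = 3.2174.
Prior odds = 0.7544/3.2174 = 0.2345, so P(S) = 0.2345/(1+0.2345) ≈ 0.19.

P(S) = 0.19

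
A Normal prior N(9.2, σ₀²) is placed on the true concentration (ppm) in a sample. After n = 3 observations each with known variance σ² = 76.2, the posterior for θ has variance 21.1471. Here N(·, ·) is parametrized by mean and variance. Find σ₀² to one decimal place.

σ₀² = 126.3

For the Normal–Normal model with known σ², precisions add: τ_n = τ₀ + n/σ².
So 1/σ₀² = 1/21.1471 − 3/76.2 = 0.047288 − 0.039370 = 0.007918.
Hence σ₀² = 1/0.007918 ≈ 126.3.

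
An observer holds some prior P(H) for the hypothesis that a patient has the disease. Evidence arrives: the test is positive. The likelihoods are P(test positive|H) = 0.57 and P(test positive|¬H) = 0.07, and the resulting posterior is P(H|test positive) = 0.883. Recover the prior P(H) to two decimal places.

P(H) = 0.48

In odds form, posterior odds = prior odds × likelihood ratio, so prior odds = posterior odds ÷ LR.
Posterior odds = 0.883/(1−0.883) = 7.5470. LR = 0.57/0.07 = 8.1429.
Prior odds = 7.5470/8.1429 = 0.9268, so P(H) = 0.9268/(1+0.9268) ≈ 0.48.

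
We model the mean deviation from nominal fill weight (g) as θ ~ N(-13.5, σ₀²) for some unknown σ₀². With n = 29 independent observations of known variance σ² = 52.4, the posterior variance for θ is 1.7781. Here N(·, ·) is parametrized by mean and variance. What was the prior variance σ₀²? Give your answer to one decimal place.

σ₀² = 111.6

Posterior precision equals prior precision plus data precision: 1/σ_n² = 1/σ₀² + n/σ².
So 1/σ₀² = 1/1.7781 − 29/52.4 = 0.562398 − 0.553435 = 0.008963.
Hence σ₀² = 1/0.008963 ≈ 111.6.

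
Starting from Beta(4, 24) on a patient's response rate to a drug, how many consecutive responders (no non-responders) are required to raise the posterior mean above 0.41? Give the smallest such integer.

After k responders and 0 non-responders the posterior is Beta(4+k, 24), with mean (4+k)/(4+24+k).
Set (4+k)/(28+k) > 0.41 and solve: k > (0.41·28 − 4)/(1 − 0.41) = 12.678.
The smallest integer exceeding 12.678 is 13.

k = 13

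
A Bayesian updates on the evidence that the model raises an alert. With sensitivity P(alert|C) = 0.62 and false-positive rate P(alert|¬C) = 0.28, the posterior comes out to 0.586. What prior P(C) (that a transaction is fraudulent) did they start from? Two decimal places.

In odds form, posterior odds = prior odds × likelihood ratio, so prior odds = posterior odds ÷ LR.
Posterior odds = 0.586/(1−0.586) = 1.4155. LR = 0.62/0.28 = 2.2143.
Prior odds = 1.4155/2.2143 = 0.6393, so P(C) = 0.6393/(1+0.6393) ≈ 0.39.

P(C) = 0.39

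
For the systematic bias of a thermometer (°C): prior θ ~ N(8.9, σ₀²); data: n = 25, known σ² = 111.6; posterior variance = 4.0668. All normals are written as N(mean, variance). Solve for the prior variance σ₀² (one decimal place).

σ₀² = 45.7

Posterior precision equals prior precision plus data precision: 1/σ_n² = 1/σ₀² + n/σ².
So 1/σ₀² = 1/4.0668 − 25/111.6 = 0.245894 − 0.224014 = 0.021880.
Hence σ₀² = 1/0.021880 ≈ 45.7.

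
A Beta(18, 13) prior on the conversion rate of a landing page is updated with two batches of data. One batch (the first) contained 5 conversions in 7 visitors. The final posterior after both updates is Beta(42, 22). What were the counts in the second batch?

19 conversions and 7 bounces

Because Beta–binomial updating is additive in the counts, the combined data contributed (α_post−α_prior, β_post−β_prior) successes and failures.
Total across both batches: 42−18=24 conversions, 22−13=9 bounces.
Subtract the first batch: 24−5=19 conversions and 9−2=7 bounces.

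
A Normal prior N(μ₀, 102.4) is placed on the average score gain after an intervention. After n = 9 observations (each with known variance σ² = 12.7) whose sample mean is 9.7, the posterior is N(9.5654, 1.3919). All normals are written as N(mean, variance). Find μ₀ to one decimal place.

The posterior mean is a precision-weighted average: μ_n = (τ₀μ₀ + τ_data·x̄)/(τ₀+τ_data), with τ₀=1/σ₀² and τ_data=n/σ².
Here τ₀ = 1/102.4 = 0.009766 and τ_data = 9/12.7 = 0.708661, so τ_n = 0.718427.
Rearranging for μ₀: μ₀ = (μ_n·τ_n − τ_data·x̄)/τ₀ = (9.5654·0.718427 − 0.708661·9.7) / 0.009766 = -0.001970/0.009766 ≈ -0.2.

μ₀ = -0.2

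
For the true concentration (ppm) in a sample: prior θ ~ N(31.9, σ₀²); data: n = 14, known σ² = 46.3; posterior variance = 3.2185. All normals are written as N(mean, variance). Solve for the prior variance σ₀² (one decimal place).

σ₀² = 120.1

For the Normal–Normal model with known σ², precisions add: τ_n = τ₀ + n/σ².
So 1/σ₀² = 1/3.2185 − 14/46.3 = 0.310704 − 0.302376 = 0.008328.
Hence σ₀² = 1/0.008328 ≈ 120.1.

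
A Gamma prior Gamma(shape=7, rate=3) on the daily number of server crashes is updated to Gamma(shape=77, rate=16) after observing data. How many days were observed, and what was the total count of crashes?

n = 13 days with total 70 crashes

Gamma–Poisson conjugacy: posterior shape = α + Σxᵢ, posterior rate = β + n.
Matching: Σxᵢ = 77 − 7 = 70 and n = 16 − 3 = 13.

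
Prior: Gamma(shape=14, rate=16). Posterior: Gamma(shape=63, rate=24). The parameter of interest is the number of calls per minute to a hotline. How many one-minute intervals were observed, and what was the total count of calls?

n = 8 one-minute intervals with total 49 calls

Gamma–Poisson conjugacy: posterior shape = α + Σxᵢ, posterior rate = β + n.
Matching: Σxᵢ = 63 − 14 = 49 and n = 24 − 16 = 8.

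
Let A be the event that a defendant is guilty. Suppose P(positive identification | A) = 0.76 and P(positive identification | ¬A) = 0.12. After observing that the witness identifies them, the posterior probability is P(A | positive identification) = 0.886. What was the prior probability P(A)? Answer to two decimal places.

In odds form, posterior odds = prior odds × likelihood ratio, so prior odds = posterior odds ÷ LR.
Posterior odds = 0.886/(1−0.886) = 7.7719. LR = 0.76/0.12 = 6.3333.
Prior odds = 7.7719/6.3333 = 1.2271, so P(A) = 1.2271/(1+1.2271) ≈ 0.55.

P(A) = 0.55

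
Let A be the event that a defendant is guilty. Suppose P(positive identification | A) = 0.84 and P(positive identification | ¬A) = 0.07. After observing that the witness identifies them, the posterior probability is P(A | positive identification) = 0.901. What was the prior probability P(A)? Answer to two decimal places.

Bayes' rule in odds form gives O(A|E) = O(A)·[P(E|A)/P(E|¬A)], hence O(A) = O(A|E)/LR.
Posterior odds = 0.901/(1−0.901) = 9.1010. LR = 0.84/0.07 = 12.0000.
Prior odds = 9.1010/12.0000 = 0.7584, so P(A) = 0.7584/(1+0.7584) ≈ 0.43.

P(A) = 0.43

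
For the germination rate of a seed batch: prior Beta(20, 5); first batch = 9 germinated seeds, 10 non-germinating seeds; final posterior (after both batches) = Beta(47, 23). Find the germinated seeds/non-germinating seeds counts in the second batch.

Sequential conjugate updates are equivalent to a single update on the pooled data, so total successes = posterior α − prior α and total failures = posterior β − prior β.
Total across both batches: 47−20=27 germinated seeds, 23−5=18 non-germinating seeds.
Subtract the first batch: 27−9=18 germinated seeds and 18−10=8 non-germinating seeds.

18 germinated seeds and 8 non-germinating seeds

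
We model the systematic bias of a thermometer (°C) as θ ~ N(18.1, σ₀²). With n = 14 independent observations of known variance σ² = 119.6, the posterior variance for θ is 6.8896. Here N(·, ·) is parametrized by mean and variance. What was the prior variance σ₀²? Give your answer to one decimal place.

For the Normal–Normal model with known σ², precisions add: τ_n = τ₀ + n/σ².
So 1/σ₀² = 1/6.8896 − 14/119.6 = 0.145146 − 0.117057 = 0.028089.
Hence σ₀² = 1/0.028089 ≈ 35.6.

σ₀² = 35.6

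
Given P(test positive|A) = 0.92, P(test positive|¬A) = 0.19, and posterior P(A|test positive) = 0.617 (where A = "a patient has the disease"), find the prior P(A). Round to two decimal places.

P(A) = 0.25

Bayes' rule in odds form gives O(A|E) = O(A)·[P(E|A)/P(E|¬A)], hence O(A) = O(A|E)/LR.
Posterior odds = 0.617/(1−0.617) = 1.6110. LR = 0.92/0.19 = 4.8421.
Prior odds = 1.6110/4.8421 = 0.3327, so P(A) = 0.3327/(1+0.3327) ≈ 0.25.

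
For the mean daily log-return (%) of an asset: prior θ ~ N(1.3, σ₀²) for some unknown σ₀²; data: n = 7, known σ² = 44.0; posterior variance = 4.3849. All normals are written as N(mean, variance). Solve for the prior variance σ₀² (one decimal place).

σ₀² = 14.5

For the Normal–Normal model with known σ², precisions add: τ_n = τ₀ + n/σ².
So 1/σ₀² = 1/4.3849 − 7/44.0 = 0.228055 − 0.159091 = 0.068964.
Hence σ₀² = 1/0.068964 ≈ 14.5.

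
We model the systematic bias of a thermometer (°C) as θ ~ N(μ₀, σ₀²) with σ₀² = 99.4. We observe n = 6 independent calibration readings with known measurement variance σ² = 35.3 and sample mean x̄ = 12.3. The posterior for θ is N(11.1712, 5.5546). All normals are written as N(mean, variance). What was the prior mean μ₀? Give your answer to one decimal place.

The posterior mean is a precision-weighted average: μ_n = (τ₀μ₀ + τ_data·x̄)/(τ₀+τ_data), with τ₀=1/σ₀² and τ_data=n/σ².
Here τ₀ = 1/99.4 = 0.010060 and τ_data = 6/35.3 = 0.169972, so τ_n = 0.180032.
Rearranging for μ₀: μ₀ = (μ_n·τ_n − τ_data·x̄)/τ₀ = (11.1712·0.180032 − 0.169972·12.3) / 0.010060 = -0.079482/0.010060 ≈ -7.9.

μ₀ = -7.9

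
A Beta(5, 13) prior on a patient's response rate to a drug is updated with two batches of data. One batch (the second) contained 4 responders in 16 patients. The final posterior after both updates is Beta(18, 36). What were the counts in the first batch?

Because Beta–binomial updating is additive in the counts, the combined data contributed (α_post−α_prior, β_post−β_prior) successes and failures.
Total across both batches: 18−5=13 responders, 36−13=23 non-responders.
Subtract the second batch: 13−4=9 responders and 23−12=11 non-responders.

9 responders and 11 non-responders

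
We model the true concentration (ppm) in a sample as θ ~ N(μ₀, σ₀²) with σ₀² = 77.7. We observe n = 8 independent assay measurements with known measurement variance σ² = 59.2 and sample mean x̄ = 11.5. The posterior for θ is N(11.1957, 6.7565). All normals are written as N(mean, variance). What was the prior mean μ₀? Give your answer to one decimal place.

μ₀ = 8.0

With known observation variance, the Normal–Normal posterior has precision τ_n = τ₀ + n/σ² and mean μ_n = (τ₀μ₀ + (n/σ²)x̄)/τ_n.
Here τ₀ = 1/77.7 = 0.012870 and τ_data = 8/59.2 = 0.135135, so τ_n = 0.148005.
Rearranging for μ₀: μ₀ = (μ_n·τ_n − τ_data·x̄)/τ₀ = (11.1957·0.148005 − 0.135135·11.5) / 0.012870 = 0.102967/0.012870 ≈ 8.0.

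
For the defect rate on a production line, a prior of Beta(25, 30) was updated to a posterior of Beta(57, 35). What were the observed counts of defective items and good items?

32 defective items and 5 good items

A Beta(α, β) prior with s successes and f failures in binomial data gives a Beta(α+s, β+f) posterior.
Match parameters: s=57−25=32, f=35−30=5.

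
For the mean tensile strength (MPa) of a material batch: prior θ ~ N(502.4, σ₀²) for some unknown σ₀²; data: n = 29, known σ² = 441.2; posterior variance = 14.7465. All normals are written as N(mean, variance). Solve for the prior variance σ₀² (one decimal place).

For the Normal–Normal model with known σ², precisions add: τ_n = τ₀ + n/σ².
So 1/σ₀² = 1/14.7465 − 29/441.2 = 0.067813 − 0.065730 = 0.002083.
Hence σ₀² = 1/0.002083 ≈ 480.1.

σ₀² = 480.1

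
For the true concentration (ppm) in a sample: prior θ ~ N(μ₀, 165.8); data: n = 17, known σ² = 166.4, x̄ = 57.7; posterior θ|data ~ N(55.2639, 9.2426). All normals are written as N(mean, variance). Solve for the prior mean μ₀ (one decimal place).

With known observation variance, the Normal–Normal posterior has precision τ_n = τ₀ + n/σ² and mean μ_n = (τ₀μ₀ + (n/σ²)x̄)/τ_n.
Here τ₀ = 1/165.8 = 0.006031 and τ_data = 17/166.4 = 0.102163, so τ_n = 0.108194.
Rearranging for μ₀: μ₀ = (μ_n·τ_n − τ_data·x̄)/τ₀ = (55.2639·0.108194 − 0.102163·57.7) / 0.006031 = 0.084417/0.006031 ≈ 14.0.

μ₀ = 14.0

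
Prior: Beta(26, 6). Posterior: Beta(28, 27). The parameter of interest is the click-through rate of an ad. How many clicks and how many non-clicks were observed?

Under Beta–binomial conjugacy the posterior parameters are (a+s, b+f).
So s = 28 − 26 = 2 and f = 27 − 6 = 21.

2 clicks and 21 non-clicks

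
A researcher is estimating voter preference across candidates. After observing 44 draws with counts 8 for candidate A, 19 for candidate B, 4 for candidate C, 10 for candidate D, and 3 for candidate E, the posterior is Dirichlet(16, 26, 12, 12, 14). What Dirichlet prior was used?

For a Dirichlet(α) prior with multinomial counts c, the posterior is Dirichlet(α + c) componentwise.
Subtract each count from the matching posterior parameter: 16−8=8, 26−19=7, 12−4=8, 12−10=2, 14−3=11.

Dirichlet(8, 7, 8, 2, 11)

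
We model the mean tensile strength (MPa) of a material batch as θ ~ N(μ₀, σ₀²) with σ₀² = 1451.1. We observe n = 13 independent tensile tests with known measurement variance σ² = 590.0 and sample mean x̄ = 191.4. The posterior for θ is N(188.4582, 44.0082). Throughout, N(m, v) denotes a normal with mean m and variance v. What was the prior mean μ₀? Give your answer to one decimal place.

With known observation variance, the Normal–Normal posterior has precision τ_n = τ₀ + n/σ² and mean μ_n = (τ₀μ₀ + (n/σ²)x̄)/τ_n.
Here τ₀ = 1/1451.1 = 0.000689 and τ_data = 13/590.0 = 0.022034, so τ_n = 0.022723.
Rearranging for μ₀: μ₀ = (μ_n·τ_n − τ_data·x̄)/τ₀ = (188.4582·0.022723 − 0.022034·191.4) / 0.000689 = 0.065028/0.000689 ≈ 94.4.

μ₀ = 94.4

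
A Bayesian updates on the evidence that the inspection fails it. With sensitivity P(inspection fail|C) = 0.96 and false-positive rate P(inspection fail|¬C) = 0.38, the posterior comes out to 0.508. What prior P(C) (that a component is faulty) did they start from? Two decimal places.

P(C) = 0.29

In odds form, posterior odds = prior odds × likelihood ratio, so prior odds = posterior odds ÷ LR.
Posterior odds = 0.508/(1−0.508) = 1.0325. LR = 0.96/0.38 = 2.5263.
Prior odds = 1.0325/2.5263 = 0.4087, so P(C) = 0.4087/(1+0.4087) ≈ 0.29.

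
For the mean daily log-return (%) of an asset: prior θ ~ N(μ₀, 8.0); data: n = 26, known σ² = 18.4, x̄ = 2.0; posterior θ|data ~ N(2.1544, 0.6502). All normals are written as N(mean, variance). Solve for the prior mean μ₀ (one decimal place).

With known observation variance, the Normal–Normal posterior has precision τ_n = τ₀ + n/σ² and mean μ_n = (τ₀μ₀ + (n/σ²)x̄)/τ_n.
Here τ₀ = 1/8.0 = 0.125000 and τ_data = 26/18.4 = 1.413043, so τ_n = 1.538043.
Rearranging for μ₀: μ₀ = (μ_n·τ_n − τ_data·x̄)/τ₀ = (2.1544·1.538043 − 1.413043·2.0) / 0.125000 = 0.487474/0.125000 ≈ 3.9.

μ₀ = 3.9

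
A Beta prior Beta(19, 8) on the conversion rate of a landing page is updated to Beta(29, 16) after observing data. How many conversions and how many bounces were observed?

10 conversions and 8 bounces

Beta is conjugate to the binomial likelihood: posterior = Beta(a+s, b+f).
So s = 29 − 19 = 10 and f = 16 − 8 = 8.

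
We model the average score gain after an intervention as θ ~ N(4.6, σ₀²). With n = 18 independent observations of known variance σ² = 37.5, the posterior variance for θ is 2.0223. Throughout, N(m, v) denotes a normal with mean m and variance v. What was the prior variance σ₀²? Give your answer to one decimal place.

For the Normal–Normal model with known σ², precisions add: τ_n = τ₀ + n/σ².
So 1/σ₀² = 1/2.0223 − 18/37.5 = 0.494486 − 0.480000 = 0.014486.
Hence σ₀² = 1/0.014486 ≈ 69.0.

σ₀² = 69.0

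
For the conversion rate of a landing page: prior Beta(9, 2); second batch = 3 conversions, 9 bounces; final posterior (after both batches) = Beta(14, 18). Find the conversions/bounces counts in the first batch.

Sequential conjugate updates are equivalent to a single update on the pooled data, so total successes = posterior α − prior α and total failures = posterior β − prior β.
Total across both batches: 14−9=5 conversions, 18−2=16 bounces.
Subtract the second batch: 5−3=2 conversions and 16−9=7 bounces.

2 conversions and 7 bounces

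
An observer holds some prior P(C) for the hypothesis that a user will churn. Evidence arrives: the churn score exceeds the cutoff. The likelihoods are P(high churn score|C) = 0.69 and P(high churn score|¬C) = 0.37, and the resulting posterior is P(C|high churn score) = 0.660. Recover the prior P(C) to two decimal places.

P(C) = 0.51

Bayes' rule in odds form gives O(C|E) = O(C)·[P(E|C)/P(E|¬C)], hence O(C) = O(C|E)/LR.
Posterior odds = 0.660/(1−0.660) = 1.9412. LR = 0.69/0.37 = 1.8649.
Prior odds = 1.9412/1.8649 = 1.0409, so P(C) = 1.0409/(1+1.0409) ≈ 0.51.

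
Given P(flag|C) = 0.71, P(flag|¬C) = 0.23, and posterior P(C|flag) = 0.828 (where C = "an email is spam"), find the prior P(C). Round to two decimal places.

Bayes' rule in odds form gives O(C|E) = O(C)·[P(E|C)/P(E|¬C)], hence O(C) = O(C|E)/LR.
Posterior odds = 0.828/(1−0.828) = 4.8140. LR = 0.71/0.23 = 3.0870.
Prior odds = 4.8140/3.0870 = 1.5594, so P(C) = 1.5594/(1+1.5594) ≈ 0.61.

P(C) = 0.61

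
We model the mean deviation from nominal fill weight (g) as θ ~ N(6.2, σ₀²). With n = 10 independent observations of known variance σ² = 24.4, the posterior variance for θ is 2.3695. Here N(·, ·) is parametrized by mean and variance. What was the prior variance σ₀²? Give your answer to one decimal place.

Posterior precision equals prior precision plus data precision: 1/σ_n² = 1/σ₀² + n/σ².
So 1/σ₀² = 1/2.3695 − 10/24.4 = 0.422030 − 0.409836 = 0.012194.
Hence σ₀² = 1/0.012194 ≈ 82.0.

σ₀² = 82.0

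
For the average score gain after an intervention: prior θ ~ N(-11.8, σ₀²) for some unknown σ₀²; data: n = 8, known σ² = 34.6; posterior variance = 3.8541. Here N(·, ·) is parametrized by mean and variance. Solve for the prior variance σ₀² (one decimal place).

Posterior precision equals prior precision plus data precision: 1/σ_n² = 1/σ₀² + n/σ².
So 1/σ₀² = 1/3.8541 − 8/34.6 = 0.259464 − 0.231214 = 0.028250.
Hence σ₀² = 1/0.028250 ≈ 35.4.

σ₀² = 35.4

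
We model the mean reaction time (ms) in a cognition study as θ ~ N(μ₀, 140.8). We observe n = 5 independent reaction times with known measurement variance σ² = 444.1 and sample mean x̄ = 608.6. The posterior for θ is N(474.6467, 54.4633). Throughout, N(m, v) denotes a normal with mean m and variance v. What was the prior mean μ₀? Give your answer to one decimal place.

The posterior mean is a precision-weighted average: μ_n = (τ₀μ₀ + τ_data·x̄)/(τ₀+τ_data), with τ₀=1/σ₀² and τ_data=n/σ².
Here τ₀ = 1/140.8 = 0.007102 and τ_data = 5/444.1 = 0.011259, so τ_n = 0.018361.
Rearranging for μ₀: μ₀ = (μ_n·τ_n − τ_data·x̄)/τ₀ = (474.6467·0.018361 − 0.011259·608.6) / 0.007102 = 1.862761/0.007102 ≈ 262.3.

μ₀ = 262.3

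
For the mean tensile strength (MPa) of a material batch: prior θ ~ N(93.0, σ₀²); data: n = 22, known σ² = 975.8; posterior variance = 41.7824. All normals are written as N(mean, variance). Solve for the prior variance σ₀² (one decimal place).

σ₀² = 720.5

Posterior precision equals prior precision plus data precision: 1/σ_n² = 1/σ₀² + n/σ².
So 1/σ₀² = 1/41.7824 − 22/975.8 = 0.023934 − 0.022546 = 0.001388.
Hence σ₀² = 1/0.001388 ≈ 720.5.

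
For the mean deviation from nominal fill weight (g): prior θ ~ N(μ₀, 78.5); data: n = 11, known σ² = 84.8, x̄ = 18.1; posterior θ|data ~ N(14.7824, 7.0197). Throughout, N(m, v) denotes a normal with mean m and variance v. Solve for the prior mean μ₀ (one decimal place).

μ₀ = -19.0

The posterior mean is a precision-weighted average: μ_n = (τ₀μ₀ + τ_data·x̄)/(τ₀+τ_data), with τ₀=1/σ₀² and τ_data=n/σ².
Here τ₀ = 1/78.5 = 0.012739 and τ_data = 11/84.8 = 0.129717, so τ_n = 0.142456.
Rearranging for μ₀: μ₀ = (μ_n·τ_n − τ_data·x̄)/τ₀ = (14.7824·0.142456 − 0.129717·18.1) / 0.012739 = -0.242036/0.012739 ≈ -19.0.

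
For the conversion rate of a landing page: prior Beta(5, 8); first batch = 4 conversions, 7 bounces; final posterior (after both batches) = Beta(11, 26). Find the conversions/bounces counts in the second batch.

2 conversions and 11 bounces

Sequential conjugate updates are equivalent to a single update on the pooled data, so total successes = posterior α − prior α and total failures = posterior β − prior β.
Total across both batches: 11−5=6 conversions, 26−8=18 bounces.
Subtract the first batch: 6−4=2 conversions and 18−7=11 bounces.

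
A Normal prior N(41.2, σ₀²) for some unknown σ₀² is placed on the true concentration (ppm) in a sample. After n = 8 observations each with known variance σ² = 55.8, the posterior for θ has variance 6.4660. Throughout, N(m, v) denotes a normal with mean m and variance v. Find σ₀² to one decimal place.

For the Normal–Normal model with known σ², precisions add: τ_n = τ₀ + n/σ².
So 1/σ₀² = 1/6.4660 − 8/55.8 = 0.154655 − 0.143369 = 0.011286.
Hence σ₀² = 1/0.011286 ≈ 88.6.

σ₀² = 88.6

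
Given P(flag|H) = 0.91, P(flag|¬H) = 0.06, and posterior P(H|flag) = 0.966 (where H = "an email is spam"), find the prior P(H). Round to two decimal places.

In odds form, posterior odds = prior odds × likelihood ratio, so prior odds = posterior odds ÷ LR.
Posterior odds = 0.966/(1−0.966) = 28.4118. LR = 0.91/0.06 = 15.1667.
Prior odds = 28.4118/15.1667 = 1.8733, so P(H) = 1.8733/(1+1.8733) ≈ 0.65.

P(H) = 0.65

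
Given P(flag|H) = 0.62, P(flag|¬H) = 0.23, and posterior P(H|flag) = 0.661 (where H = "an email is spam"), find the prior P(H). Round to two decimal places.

P(H) = 0.42

In odds form, posterior odds = prior odds × likelihood ratio, so prior odds = posterior odds ÷ LR.
Posterior odds = 0.661/(1−0.661) = 1.9499. LR = 0.62/0.23 = 2.6957.
Prior odds = 1.9499/2.6957 = 0.7233, so P(H) = 0.7233/(1+0.7233) ≈ 0.42.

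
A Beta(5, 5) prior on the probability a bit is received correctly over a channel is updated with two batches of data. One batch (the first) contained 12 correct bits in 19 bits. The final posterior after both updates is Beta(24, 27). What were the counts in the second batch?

7 correct bits and 15 errors

Because Beta–binomial updating is additive in the counts, the combined data contributed (α_post−α_prior, β_post−β_prior) successes and failures.
Total across both batches: 24−5=19 correct bits, 27−5=22 errors.
Subtract the first batch: 19−12=7 correct bits and 22−7=15 errors.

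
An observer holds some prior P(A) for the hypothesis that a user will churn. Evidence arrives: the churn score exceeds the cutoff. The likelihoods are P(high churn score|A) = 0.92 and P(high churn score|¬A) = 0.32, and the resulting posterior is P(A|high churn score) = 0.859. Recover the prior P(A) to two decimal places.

P(A) = 0.68

Bayes' rule in odds form gives O(A|E) = O(A)·[P(E|A)/P(E|¬A)], hence O(A) = O(A|E)/LR.
Posterior odds = 0.859/(1−0.859) = 6.0922. LR = 0.92/0.32 = 2.8750.
Prior odds = 6.0922/2.8750 = 2.1190, so P(A) = 2.1190/(1+2.1190) ≈ 0.68.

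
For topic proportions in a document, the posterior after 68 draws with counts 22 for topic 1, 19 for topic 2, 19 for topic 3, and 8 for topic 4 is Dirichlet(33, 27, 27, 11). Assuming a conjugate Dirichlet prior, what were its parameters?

Dirichlet(11, 8, 8, 3)

For a Dirichlet(α) prior with multinomial counts c, the posterior is Dirichlet(α + c) componentwise.
Subtract each count from the matching posterior parameter: 33−22=11, 27−19=8, 27−19=8, 11−8=3.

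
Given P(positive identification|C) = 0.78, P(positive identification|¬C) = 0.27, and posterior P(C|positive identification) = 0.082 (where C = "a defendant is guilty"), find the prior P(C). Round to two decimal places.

In odds form, posterior odds = prior odds × likelihood ratio, so prior odds = posterior odds ÷ LR.
Posterior odds = 0.082/(1−0.082) = 0.0893. LR = 0.78/0.27 = 2.8889.
Prior odds = 0.0893/2.8889 = 0.0309, so P(C) = 0.0309/(1+0.0309) ≈ 0.03.

P(C) = 0.03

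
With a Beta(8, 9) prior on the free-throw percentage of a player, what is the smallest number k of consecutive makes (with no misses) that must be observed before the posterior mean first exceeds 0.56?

After k makes and 0 misses the posterior is Beta(8+k, 9), with mean (8+k)/(8+9+k).
Set (8+k)/(17+k) > 0.56 and solve: k > (0.56·17 − 8)/(1 − 0.56) = 3.455.
The smallest integer exceeding 3.455 is 4.

k = 4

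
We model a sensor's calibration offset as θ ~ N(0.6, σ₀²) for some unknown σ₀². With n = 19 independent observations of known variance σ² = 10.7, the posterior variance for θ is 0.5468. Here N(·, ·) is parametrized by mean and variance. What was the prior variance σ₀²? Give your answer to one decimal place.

σ₀² = 18.8

Posterior precision equals prior precision plus data precision: 1/σ_n² = 1/σ₀² + n/σ².
So 1/σ₀² = 1/0.5468 − 19/10.7 = 1.828822 − 1.775701 = 0.053121.
Hence σ₀² = 1/0.053121 ≈ 18.8.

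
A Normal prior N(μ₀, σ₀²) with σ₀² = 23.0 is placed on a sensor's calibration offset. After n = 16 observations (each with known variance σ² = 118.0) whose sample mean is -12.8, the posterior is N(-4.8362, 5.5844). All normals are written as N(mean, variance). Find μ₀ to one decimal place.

With known observation variance, the Normal–Normal posterior has precision τ_n = τ₀ + n/σ² and mean μ_n = (τ₀μ₀ + (n/σ²)x̄)/τ_n.
Here τ₀ = 1/23.0 = 0.043478 and τ_data = 16/118.0 = 0.135593, so τ_n = 0.179071.
Rearranging for μ₀: μ₀ = (μ_n·τ_n − τ_data·x̄)/τ₀ = (-4.8362·0.179071 − 0.135593·-12.8) / 0.043478 = 0.869567/0.043478 ≈ 20.0.

μ₀ = 20.0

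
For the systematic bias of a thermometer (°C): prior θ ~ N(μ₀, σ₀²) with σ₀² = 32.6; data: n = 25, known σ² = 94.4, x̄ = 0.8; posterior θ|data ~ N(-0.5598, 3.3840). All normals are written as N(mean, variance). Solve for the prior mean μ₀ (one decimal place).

The posterior mean is a precision-weighted average: μ_n = (τ₀μ₀ + τ_data·x̄)/(τ₀+τ_data), with τ₀=1/σ₀² and τ_data=n/σ².
Here τ₀ = 1/32.6 = 0.030675 and τ_data = 25/94.4 = 0.264831, so τ_n = 0.295506.
Rearranging for μ₀: μ₀ = (μ_n·τ_n − τ_data·x̄)/τ₀ = (-0.5598·0.295506 − 0.264831·0.8) / 0.030675 = -0.377289/0.030675 ≈ -12.3.

μ₀ = -12.3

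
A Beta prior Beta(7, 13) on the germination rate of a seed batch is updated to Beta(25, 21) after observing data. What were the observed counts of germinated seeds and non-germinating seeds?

18 germinated seeds and 8 non-germinating seeds

A Beta(a, b) prior with s successes and f failures in binomial data gives a Beta(a+s, b+f) posterior.
Match parameters: s=25−7=18, f=21−13=8.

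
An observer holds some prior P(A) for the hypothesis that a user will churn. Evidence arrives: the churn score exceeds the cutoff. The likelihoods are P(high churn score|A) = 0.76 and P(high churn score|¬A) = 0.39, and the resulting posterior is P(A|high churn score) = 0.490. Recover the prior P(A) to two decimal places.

Bayes' rule in odds form gives O(A|E) = O(A)·[P(E|A)/P(E|¬A)], hence O(A) = O(A|E)/LR.
Posterior odds = 0.490/(1−0.490) = 0.9608. LR = 0.76/0.39 = 1.9487.
Prior odds = 0.9608/1.9487 = 0.4930, so P(A) = 0.4930/(1+0.4930) ≈ 0.33.

P(A) = 0.33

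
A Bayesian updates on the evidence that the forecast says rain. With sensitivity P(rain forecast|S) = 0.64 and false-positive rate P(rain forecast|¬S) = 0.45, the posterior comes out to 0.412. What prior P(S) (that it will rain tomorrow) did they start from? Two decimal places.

P(S) = 0.33

Bayes' rule in odds form gives O(S|E) = O(S)·[P(E|S)/P(E|¬S)], hence O(S) = O(S|E)/LR.
Posterior odds = 0.412/(1−0.412) = 0.7007. LR = 0.64/0.45 = 1.4222.
Prior odds = 0.7007/1.4222 = 0.4927, so P(S) = 0.4927/(1+0.4927) ≈ 0.33.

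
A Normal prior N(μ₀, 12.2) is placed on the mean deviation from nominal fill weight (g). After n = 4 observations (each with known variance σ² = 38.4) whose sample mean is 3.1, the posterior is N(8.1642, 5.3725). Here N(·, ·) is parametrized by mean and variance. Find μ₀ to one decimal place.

μ₀ = 14.6

With known observation variance, the Normal–Normal posterior has precision τ_n = τ₀ + n/σ² and mean μ_n = (τ₀μ₀ + (n/σ²)x̄)/τ_n.
Here τ₀ = 1/12.2 = 0.081967 and τ_data = 4/38.4 = 0.104167, so τ_n = 0.186134.
Rearranging for μ₀: μ₀ = (μ_n·τ_n − τ_data·x̄)/τ₀ = (8.1642·0.186134 − 0.104167·3.1) / 0.081967 = 1.196718/0.081967 ≈ 14.6.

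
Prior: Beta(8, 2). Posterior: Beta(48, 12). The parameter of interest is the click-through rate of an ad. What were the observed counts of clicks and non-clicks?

40 clicks and 10 non-clicks

A Beta(α, β) prior with s successes and f failures in binomial data gives a Beta(α+s, β+f) posterior.
Match parameters: s=48−8=40, f=12−2=10.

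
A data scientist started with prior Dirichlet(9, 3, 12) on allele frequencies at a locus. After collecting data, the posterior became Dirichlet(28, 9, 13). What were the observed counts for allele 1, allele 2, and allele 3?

counts (19, 6, 1)

For a Dirichlet(α) prior with multinomial counts c, the posterior is Dirichlet(α + c) componentwise.
Counts are posterior − prior componentwise: 28−9=19, 9−3=6, 13−12=1.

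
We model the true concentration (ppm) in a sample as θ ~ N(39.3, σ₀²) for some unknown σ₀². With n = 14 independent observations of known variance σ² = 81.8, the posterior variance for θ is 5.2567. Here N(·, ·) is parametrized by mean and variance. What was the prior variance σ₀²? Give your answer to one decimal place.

σ₀² = 52.4

For the Normal–Normal model with known σ², precisions add: τ_n = τ₀ + n/σ².
So 1/σ₀² = 1/5.2567 − 14/81.8 = 0.190233 − 0.171149 = 0.019084.
Hence σ₀² = 1/0.019084 ≈ 52.4.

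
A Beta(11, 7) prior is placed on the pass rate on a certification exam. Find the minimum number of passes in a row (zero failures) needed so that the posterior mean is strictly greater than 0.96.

k = 158

After k passes and 0 failures the posterior is Beta(11+k, 7), with mean (11+k)/(11+7+k).
Set (11+k)/(18+k) > 0.96 and solve: k > (0.96·18 − 11)/(1 − 0.96) = 157.000.
The smallest integer exceeding 157.000 is 158.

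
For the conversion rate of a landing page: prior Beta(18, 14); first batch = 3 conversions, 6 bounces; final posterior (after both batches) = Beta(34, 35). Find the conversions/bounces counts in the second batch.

Sequential conjugate updates are equivalent to a single update on the pooled data, so total successes = posterior α − prior α and total failures = posterior β − prior β.
Total across both batches: 34−18=16 conversions, 35−14=21 bounces.
Subtract the first batch: 16−3=13 conversions and 21−6=15 bounces.

13 conversions and 15 bounces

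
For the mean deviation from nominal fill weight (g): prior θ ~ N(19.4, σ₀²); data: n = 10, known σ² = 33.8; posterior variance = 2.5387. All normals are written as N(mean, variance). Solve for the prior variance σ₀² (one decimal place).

Posterior precision equals prior precision plus data precision: 1/σ_n² = 1/σ₀² + n/σ².
So 1/σ₀² = 1/2.5387 − 10/33.8 = 0.393902 − 0.295858 = 0.098044.
Hence σ₀² = 1/0.098044 ≈ 10.2.

σ₀² = 10.2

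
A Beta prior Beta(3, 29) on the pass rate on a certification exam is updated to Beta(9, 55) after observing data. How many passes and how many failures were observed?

Beta is conjugate to the binomial likelihood: posterior = Beta(α+s, β+f).
So s = 9 − 3 = 6 and f = 55 − 29 = 26.

6 passes and 26 failures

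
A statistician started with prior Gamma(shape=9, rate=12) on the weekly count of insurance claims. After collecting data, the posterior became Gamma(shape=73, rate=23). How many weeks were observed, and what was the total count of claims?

Gamma–Poisson conjugacy: posterior shape = α + Σxᵢ, posterior rate = β + n.
Matching: Σxᵢ = 73 − 9 = 64 and n = 23 − 12 = 11.

n = 11 weeks with total 64 claims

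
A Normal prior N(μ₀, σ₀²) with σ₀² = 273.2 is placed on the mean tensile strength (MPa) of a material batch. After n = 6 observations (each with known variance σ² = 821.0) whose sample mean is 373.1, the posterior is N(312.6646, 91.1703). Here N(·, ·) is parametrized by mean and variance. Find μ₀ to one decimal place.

μ₀ = 192.0

With known observation variance, the Normal–Normal posterior has precision τ_n = τ₀ + n/σ² and mean μ_n = (τ₀μ₀ + (n/σ²)x̄)/τ_n.
Here τ₀ = 1/273.2 = 0.003660 and τ_data = 6/821.0 = 0.007308, so τ_n = 0.010968.
Rearranging for μ₀: μ₀ = (μ_n·τ_n − τ_data·x̄)/τ₀ = (312.6646·0.010968 − 0.007308·373.1) / 0.003660 = 0.702691/0.003660 ≈ 192.0.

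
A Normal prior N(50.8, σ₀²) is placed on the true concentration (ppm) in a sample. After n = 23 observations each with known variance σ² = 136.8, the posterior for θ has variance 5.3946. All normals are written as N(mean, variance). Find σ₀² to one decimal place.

σ₀² = 58.0

For the Normal–Normal model with known σ², precisions add: τ_n = τ₀ + n/σ².
So 1/σ₀² = 1/5.3946 − 23/136.8 = 0.185371 − 0.168129 = 0.017242.
Hence σ₀² = 1/0.017242 ≈ 58.0.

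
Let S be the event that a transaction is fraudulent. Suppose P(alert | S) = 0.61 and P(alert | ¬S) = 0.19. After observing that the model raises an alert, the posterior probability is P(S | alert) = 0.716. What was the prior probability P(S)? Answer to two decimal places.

In odds form, posterior odds = prior odds × likelihood ratio, so prior odds = posterior odds ÷ LR.
Posterior odds = 0.716/(1−0.716) = 2.5211. LR = 0.61/0.19 = 3.2105.
Prior odds = 2.5211/3.2105 = 0.7853, so P(S) = 0.7853/(1+0.7853) ≈ 0.44.

P(S) = 0.44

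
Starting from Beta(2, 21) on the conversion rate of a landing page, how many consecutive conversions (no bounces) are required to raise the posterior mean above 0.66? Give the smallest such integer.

After k conversions and 0 bounces the posterior is Beta(2+k, 21), with mean (2+k)/(2+21+k).
Set (2+k)/(23+k) > 0.66 and solve: k > (0.66·23 − 2)/(1 − 0.66) = 38.765.
The smallest integer exceeding 38.765 is 39, and checking k=39: (41)/(62) = 0.6613 > 0.66.

k = 39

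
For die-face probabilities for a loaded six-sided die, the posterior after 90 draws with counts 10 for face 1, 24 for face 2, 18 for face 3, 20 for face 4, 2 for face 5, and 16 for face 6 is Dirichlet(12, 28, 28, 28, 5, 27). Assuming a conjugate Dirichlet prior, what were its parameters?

For a Dirichlet(α) prior with multinomial counts c, the posterior is Dirichlet(α + c) componentwise.
Subtract each count from the matching posterior parameter: 12−10=2, 28−24=4, 28−18=10, 28−20=8, 5−2=3, 27−16=11.

Dirichlet(2, 4, 10, 8, 3, 11)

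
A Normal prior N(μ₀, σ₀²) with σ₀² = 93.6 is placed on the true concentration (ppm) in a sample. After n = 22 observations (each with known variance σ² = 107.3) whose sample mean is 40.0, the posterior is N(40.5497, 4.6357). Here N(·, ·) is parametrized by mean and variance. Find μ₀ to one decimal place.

μ₀ = 51.1

The posterior mean is a precision-weighted average: μ_n = (τ₀μ₀ + τ_data·x̄)/(τ₀+τ_data), with τ₀=1/σ₀² and τ_data=n/σ².
Here τ₀ = 1/93.6 = 0.010684 and τ_data = 22/107.3 = 0.205033, so τ_n = 0.215717.
Rearranging for μ₀: μ₀ = (μ_n·τ_n − τ_data·x̄)/τ₀ = (40.5497·0.215717 − 0.205033·40.0) / 0.010684 = 0.545940/0.010684 ≈ 51.1.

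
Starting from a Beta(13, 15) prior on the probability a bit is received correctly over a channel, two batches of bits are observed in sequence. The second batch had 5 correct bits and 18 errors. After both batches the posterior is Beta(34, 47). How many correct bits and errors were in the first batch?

16 correct bits and 14 errors

Sequential conjugate updates are equivalent to a single update on the pooled data, so total successes = posterior α − prior α and total failures = posterior β − prior β.
Total across both batches: 34−13=21 correct bits, 47−15=32 errors.
Subtract the second batch: 21−5=16 correct bits and 32−18=14 errors.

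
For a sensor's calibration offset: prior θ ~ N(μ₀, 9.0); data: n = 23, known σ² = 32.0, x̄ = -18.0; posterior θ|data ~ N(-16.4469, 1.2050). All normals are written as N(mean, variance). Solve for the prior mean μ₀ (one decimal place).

μ₀ = -6.4

The posterior mean is a precision-weighted average: μ_n = (τ₀μ₀ + τ_data·x̄)/(τ₀+τ_data), with τ₀=1/σ₀² and τ_data=n/σ².
Here τ₀ = 1/9.0 = 0.111111 and τ_data = 23/32.0 = 0.718750, so τ_n = 0.829861.
Rearranging for μ₀: μ₀ = (μ_n·τ_n − τ_data·x̄)/τ₀ = (-16.4469·0.829861 − 0.718750·-18.0) / 0.111111 = -0.711141/0.111111 ≈ -6.4.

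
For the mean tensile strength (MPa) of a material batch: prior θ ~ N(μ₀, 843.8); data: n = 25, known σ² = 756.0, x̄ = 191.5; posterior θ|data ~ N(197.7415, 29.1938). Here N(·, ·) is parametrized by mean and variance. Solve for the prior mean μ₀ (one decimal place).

μ₀ = 371.9

With known observation variance, the Normal–Normal posterior has precision τ_n = τ₀ + n/σ² and mean μ_n = (τ₀μ₀ + (n/σ²)x̄)/τ_n.
Here τ₀ = 1/843.8 = 0.001185 and τ_data = 25/756.0 = 0.033069, so τ_n = 0.034254.
Rearranging for μ₀: μ₀ = (μ_n·τ_n − τ_data·x̄)/τ₀ = (197.7415·0.034254 − 0.033069·191.5) / 0.001185 = 0.440724/0.001185 ≈ 371.9.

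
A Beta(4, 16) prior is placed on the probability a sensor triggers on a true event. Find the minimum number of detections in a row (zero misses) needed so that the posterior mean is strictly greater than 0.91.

After k detections and 0 misses the posterior is Beta(4+k, 16), with mean (4+k)/(4+16+k).
Set (4+k)/(20+k) > 0.91 and solve: k > (0.91·20 − 4)/(1 − 0.91) = 157.778.
The smallest integer exceeding 157.778 is 158, and checking k=158: (162)/(178) = 0.9101 > 0.91.

k = 158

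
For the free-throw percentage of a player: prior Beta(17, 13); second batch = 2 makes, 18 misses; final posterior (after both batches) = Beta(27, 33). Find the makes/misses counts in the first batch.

Sequential conjugate updates are equivalent to a single update on the pooled data, so total successes = posterior α − prior α and total failures = posterior β − prior β.
Total across both batches: 27−17=10 makes, 33−13=20 misses.
Subtract the second batch: 10−2=8 makes and 20−18=2 misses.

8 makes and 2 misses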